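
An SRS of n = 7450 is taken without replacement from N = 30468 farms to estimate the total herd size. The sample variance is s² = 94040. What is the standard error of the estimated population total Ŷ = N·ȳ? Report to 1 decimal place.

94087.9

Var(Ŷ) = N²·Var(ȳ) = N²·(1 − n/N)·s²/n.
f = 7450/30468 = 0.24451884; Var(ȳ) = 0.75548116·94040/7450 = 9.5363018.
Var(Ŷ) = 30468² · 9.5363018 = 8.8525397 × 10^9.
SE(Ŷ) = √(8.8525397 × 10^9) = 94087.9.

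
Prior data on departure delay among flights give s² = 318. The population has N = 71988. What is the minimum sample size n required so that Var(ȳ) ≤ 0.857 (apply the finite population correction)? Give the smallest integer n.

370

Without fpc, n₀ = s²/D = 318/0.857 = 371.0618.
With fpc, (1 − n/N)·s²/n ≤ D requires n ≥ n₀/(1 + n₀/N) = 371.0618/(1 + 371.0618/71988) = 369.1590.
Rounding up, n = 370.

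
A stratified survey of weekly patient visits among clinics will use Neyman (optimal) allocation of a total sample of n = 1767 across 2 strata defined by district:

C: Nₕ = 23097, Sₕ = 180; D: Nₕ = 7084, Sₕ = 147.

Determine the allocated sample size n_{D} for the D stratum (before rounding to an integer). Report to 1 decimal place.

353.9

Neyman allocation: nₕ = n·NₕSₕ / Σⱼ NⱼSⱼ.
Σ NⱼSⱼ = 23097·180 + 7084·147 = 5.198808 × 10^6.
n_{D} = 1767·7084·147 / (5.198808 × 10^6) = 353.9.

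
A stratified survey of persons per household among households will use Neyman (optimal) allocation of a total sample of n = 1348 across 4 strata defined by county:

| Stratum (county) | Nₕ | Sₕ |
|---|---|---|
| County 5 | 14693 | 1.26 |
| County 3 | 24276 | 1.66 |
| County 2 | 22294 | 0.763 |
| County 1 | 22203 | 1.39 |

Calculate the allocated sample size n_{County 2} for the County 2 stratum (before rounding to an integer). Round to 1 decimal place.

Neyman allocation: nₕ = n·NₕSₕ / Σⱼ NⱼSⱼ.
Σ NⱼSⱼ = 14693·1.26 + 24276·1.66 + 22294·0.763 + 22203·1.39 = 106683.83.
n_{County 2} = 1348·22294·0.763 / 106683.83 = 214.9.

214.9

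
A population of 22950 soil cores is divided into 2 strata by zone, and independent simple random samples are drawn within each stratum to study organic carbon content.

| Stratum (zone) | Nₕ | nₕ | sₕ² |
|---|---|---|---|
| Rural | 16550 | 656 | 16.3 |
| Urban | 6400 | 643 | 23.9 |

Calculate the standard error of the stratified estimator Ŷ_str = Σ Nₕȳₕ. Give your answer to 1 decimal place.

Var(Ŷ_str) = Σₕ Nₕ²(1 − fₕ)sₕ²/nₕ.
Rural: 16550²·(1 − 656/16550)·16.3/656 = 6.5360441 × 10^6.
Urban: 6400²·(1 − 643/6400)·23.9/643 = 1.3695035 × 10^6.
Sum = 7.9055476 × 10^6.
SE = √(7.9055476 × 10^6) = 2811.7.

2811.7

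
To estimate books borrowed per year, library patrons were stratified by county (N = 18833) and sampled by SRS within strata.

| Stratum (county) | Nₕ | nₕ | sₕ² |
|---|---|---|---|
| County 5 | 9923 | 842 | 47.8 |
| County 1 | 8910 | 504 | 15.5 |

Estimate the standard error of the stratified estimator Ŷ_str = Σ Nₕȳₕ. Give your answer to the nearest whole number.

2724

Var(Ŷ_str) = Σₕ Nₕ²(1 − fₕ)sₕ²/nₕ.
County 5: 9923²·(1 − 842/9923)·47.8/842 = 5.1155516 × 10^6.
County 1: 8910²·(1 − 504/8910)·15.5/504 = 2.3033941 × 10^6.
Sum = 7.4189457 × 10^6.
SE = √(7.4189457 × 10^6) = 2724.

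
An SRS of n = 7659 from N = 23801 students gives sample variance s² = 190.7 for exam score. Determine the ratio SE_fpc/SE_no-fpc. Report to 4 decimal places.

f = n/N = 7659/23801 = 0.32179320.
SE_no-fpc = √(s²/n) = 0.15779357; SE_fpc = √((1−f)s²/n) = 0.12994823.
Ratio = √(1−f) = 0.82353312.

0.8235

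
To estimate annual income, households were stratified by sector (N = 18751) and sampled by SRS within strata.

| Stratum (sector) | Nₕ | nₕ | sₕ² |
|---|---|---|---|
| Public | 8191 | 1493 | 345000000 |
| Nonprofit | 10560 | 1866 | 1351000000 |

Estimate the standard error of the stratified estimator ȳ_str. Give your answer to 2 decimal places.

Var(ȳ_str) = Σₕ Wₕ²(1 − fₕ)sₕ²/nₕ with Wₕ = Nₕ/N, N = 18751.
Public: Wₕ = 0.43683004; term = 0.43683004²·(1 − 0.18227323)·345000000/1493 = 36057.241.
Nonprofit: Wₕ = 0.56316996; term = 0.56316996²·(1 − 0.17670455)·1351000000/1866 = 189050.75.
Sum = 225107.99.
SE = √(225107.99) = 474.46.

474.46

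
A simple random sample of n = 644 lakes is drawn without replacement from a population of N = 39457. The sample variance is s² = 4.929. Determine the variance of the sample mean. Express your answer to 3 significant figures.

0.00753

Under SRS without replacement, Var(ȳ) = (1 − f)·s²/n with f = n/N = 644/39457 = 0.01632157.
Var(ȳ) = (1 − 0.01632157)·4.929/644 = 0.98367843·0.0076537267 = 0.0075288059.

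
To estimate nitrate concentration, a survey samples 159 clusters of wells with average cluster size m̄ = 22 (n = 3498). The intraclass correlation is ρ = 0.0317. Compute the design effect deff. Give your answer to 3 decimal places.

1.666

deff = 1 + (22 − 1)·0.0317 = 1 + 0.6657 = 1.6657.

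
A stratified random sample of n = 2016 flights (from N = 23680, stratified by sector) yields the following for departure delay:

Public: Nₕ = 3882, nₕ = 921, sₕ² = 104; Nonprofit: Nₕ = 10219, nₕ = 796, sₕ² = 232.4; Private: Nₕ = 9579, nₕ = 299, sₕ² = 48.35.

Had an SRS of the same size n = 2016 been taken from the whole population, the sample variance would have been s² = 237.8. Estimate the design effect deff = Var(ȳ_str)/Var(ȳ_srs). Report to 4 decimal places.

0.7236

Var(ȳ_str) = Σ Wₕ²(1−fₕ)sₕ²/nₕ with Wₕ = Nₕ/23680:
  Public: (3882/23680)²·(1−921/3882)·104/921 = 0.0023147508
  Nonprofit: (10219/23680)²·(1−796/10219)·232.4/796 = 0.050136874
  Private: (9579/23680)²·(1−299/9579)·48.35/299 = 0.025634806
  → Var(ȳ_str) = 0.078086431.
Var(ȳ_srs) = (1 − 2016/23680)·237.8/2016 = 0.10791412.
deff = 0.078086431 / 0.10791412 = 0.7236.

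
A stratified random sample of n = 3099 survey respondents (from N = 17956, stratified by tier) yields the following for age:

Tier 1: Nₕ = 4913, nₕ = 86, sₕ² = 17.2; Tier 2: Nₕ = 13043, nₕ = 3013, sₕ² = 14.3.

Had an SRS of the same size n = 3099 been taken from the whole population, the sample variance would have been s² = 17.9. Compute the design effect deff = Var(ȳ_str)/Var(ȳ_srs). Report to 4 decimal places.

3.4810

Var(ȳ_str) = Σ Wₕ²(1−fₕ)sₕ²/nₕ with Wₕ = Nₕ/17956:
  Tier 1: (4913/17956)²·(1−86/4913)·17.2/86 = 0.014710752
  Tier 2: (13043/17956)²·(1−3013/13043)·14.3/3013 = 0.0019257333
  → Var(ȳ_str) = 0.016636485.
Var(ȳ_srs) = (1 − 3099/17956)·17.9/3099 = 0.0047791755.
deff = 0.016636485 / 0.0047791755 = 3.4810.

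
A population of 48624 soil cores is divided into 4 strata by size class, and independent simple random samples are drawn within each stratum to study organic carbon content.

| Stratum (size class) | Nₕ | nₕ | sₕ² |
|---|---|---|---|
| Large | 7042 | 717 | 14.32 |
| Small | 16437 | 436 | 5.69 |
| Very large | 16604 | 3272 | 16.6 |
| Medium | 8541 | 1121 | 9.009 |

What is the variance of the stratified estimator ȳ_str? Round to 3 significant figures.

Var(ȳ_str) = Σₕ Wₕ²(1 − fₕ)sₕ²/nₕ with Wₕ = Nₕ/N, N = 48624.
Large: Wₕ = 0.14482560; term = 0.14482560²·(1 − 0.10181767)·14.32/717 = 3.762522 × 10^-4.
Small: Wₕ = 0.33804294; term = 0.33804294²·(1 − 0.02652552)·5.69/436 = 0.0014517575.
Very large: Wₕ = 0.34147746; term = 0.34147746²·(1 − 0.19706095)·16.6/3272 = 4.7500858 × 10^-4.
Medium: Wₕ = 0.17565400; term = 0.17565400²·(1 − 0.13124927)·9.009/1121 = 2.1541812 × 10^-4.
Sum = 0.0025184364.

0.00252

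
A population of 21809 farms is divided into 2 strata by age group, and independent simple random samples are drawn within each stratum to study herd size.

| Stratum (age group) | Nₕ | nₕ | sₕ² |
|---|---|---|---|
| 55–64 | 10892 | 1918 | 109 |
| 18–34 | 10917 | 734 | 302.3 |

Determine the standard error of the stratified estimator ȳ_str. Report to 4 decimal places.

Var(ȳ_str) = Σₕ Wₕ²(1 − fₕ)sₕ²/nₕ with Wₕ = Nₕ/N, N = 21809.
55–64: Wₕ = 0.49942684; term = 0.49942684²·(1 − 0.17609254)·109/1918 = 0.01167885.
18–34: Wₕ = 0.50057316; term = 0.50057316²·(1 − 0.06723459)·302.3/734 = 0.096260838.
Sum = 0.10793969.
SE = √(0.10793969) = 0.3285.

0.3285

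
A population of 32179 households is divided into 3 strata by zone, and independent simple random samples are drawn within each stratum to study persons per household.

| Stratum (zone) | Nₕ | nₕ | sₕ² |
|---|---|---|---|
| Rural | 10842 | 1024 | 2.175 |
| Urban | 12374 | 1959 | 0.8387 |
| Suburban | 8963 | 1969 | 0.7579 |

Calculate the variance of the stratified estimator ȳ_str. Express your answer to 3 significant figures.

Var(ȳ_str) = Σₕ Wₕ²(1 − fₕ)sₕ²/nₕ with Wₕ = Nₕ/N, N = 32179.
Rural: Wₕ = 0.33692781; term = 0.33692781²·(1 − 0.09444752)·2.175/1024 = 2.1834671 × 10^-4.
Urban: Wₕ = 0.38453650; term = 0.38453650²·(1 − 0.15831582)·0.8387/1959 = 5.3283961 × 10^-5.
Suburban: Wₕ = 0.27853569; term = 0.27853569²·(1 − 0.21968091)·0.7579/1969 = 2.3302372 × 10^-5.
Sum = 2.9493304 × 10^-4.

2.95 × 10^-4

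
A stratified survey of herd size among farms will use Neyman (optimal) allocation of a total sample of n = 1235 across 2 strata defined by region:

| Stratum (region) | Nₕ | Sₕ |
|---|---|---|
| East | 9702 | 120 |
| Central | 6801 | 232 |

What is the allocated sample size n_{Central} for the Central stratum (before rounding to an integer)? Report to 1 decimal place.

710.6

Neyman allocation: nₕ = n·NₕSₕ / Σⱼ NⱼSⱼ.
Σ NⱼSⱼ = 9702·120 + 6801·232 = 2.742072 × 10^6.
n_{Central} = 1235·6801·232 / (2.742072 × 10^6) = 710.6.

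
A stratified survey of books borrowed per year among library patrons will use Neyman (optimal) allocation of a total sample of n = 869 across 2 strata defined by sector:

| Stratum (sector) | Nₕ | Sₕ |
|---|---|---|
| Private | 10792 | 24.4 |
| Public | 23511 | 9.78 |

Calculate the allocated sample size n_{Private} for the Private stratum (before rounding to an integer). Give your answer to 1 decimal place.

Neyman allocation: nₕ = n·NₕSₕ / Σⱼ NⱼSⱼ.
Σ NⱼSⱼ = 10792·24.4 + 23511·9.78 = 493262.38.
n_{Private} = 869·10792·24.4 / 493262.38 = 463.9.

463.9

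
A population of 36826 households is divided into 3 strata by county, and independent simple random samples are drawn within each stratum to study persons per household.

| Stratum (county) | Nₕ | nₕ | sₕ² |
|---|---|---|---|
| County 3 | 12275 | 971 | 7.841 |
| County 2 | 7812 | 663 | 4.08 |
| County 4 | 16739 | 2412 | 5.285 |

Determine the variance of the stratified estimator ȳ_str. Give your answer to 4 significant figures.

Var(ȳ_str) = Σₕ Wₕ²(1 − fₕ)sₕ²/nₕ with Wₕ = Nₕ/N, N = 36826.
County 3: Wₕ = 0.33332428; term = 0.33332428²·(1 − 0.07910387)·7.841/971 = 8.2622204 × 10^-4.
County 2: Wₕ = 0.21213273; term = 0.21213273²·(1 − 0.08486943)·4.08/663 = 2.5342244 × 10^-4.
County 4: Wₕ = 0.45454299; term = 0.45454299²·(1 − 0.14409463)·5.285/2412 = 3.8747471 × 10^-4.
Sum = 0.0014671192.

0.001467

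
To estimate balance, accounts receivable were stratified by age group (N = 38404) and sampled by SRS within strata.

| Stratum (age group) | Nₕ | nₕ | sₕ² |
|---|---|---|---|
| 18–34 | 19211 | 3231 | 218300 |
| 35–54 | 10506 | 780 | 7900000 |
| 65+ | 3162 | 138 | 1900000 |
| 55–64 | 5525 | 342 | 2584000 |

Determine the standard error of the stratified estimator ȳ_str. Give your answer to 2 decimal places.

Var(ȳ_str) = Σₕ Wₕ²(1 − fₕ)sₕ²/nₕ with Wₕ = Nₕ/N, N = 38404.
18–34: Wₕ = 0.50023435; term = 0.50023435²·(1 − 0.16818489)·218300/3231 = 14.063409.
35–54: Wₕ = 0.27356525; term = 0.27356525²·(1 − 0.07424329)·7900000/780 = 701.6996.
65+: Wₕ = 0.08233517; term = 0.08233517²·(1 − 0.04364326)·1900000/138 = 89.261719.
55–64: Wₕ = 0.14386522; term = 0.14386522²·(1 − 0.06190045)·2584000/342 = 146.69894.
Sum = 951.72367.
SE = √(951.72367) = 30.85.

30.85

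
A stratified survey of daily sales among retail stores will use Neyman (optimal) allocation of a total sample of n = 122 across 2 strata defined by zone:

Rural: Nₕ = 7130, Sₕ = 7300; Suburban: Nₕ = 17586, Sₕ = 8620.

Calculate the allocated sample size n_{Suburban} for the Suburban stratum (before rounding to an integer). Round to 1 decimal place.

90.8

Neyman allocation: nₕ = n·NₕSₕ / Σⱼ NⱼSⱼ.
Σ NⱼSⱼ = 7130·7300 + 17586·8620 = 2.0364032 × 10^8.
n_{Suburban} = 122·17586·8620 / (2.0364032 × 10^8) = 90.8.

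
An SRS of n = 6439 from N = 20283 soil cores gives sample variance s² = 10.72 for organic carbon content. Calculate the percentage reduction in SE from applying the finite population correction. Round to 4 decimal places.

f = n/N = 6439/20283 = 0.31745797.
SE_no-fpc = √(s²/n) = 0.040802632; SE_fpc = √((1−f)s²/n) = 0.033709544.
Ratio = √(1−f) = 0.82616102. Reduction = 100·(1 − 0.82616102) = 17.3839%.

17.3839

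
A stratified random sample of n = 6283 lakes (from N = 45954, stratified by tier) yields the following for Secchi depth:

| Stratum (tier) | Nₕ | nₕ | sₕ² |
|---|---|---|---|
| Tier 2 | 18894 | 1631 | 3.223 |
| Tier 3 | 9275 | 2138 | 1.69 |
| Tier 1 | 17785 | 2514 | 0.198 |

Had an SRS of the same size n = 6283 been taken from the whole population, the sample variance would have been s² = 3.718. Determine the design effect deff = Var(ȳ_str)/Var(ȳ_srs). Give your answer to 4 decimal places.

Var(ȳ_str) = Σ Wₕ²(1−fₕ)sₕ²/nₕ with Wₕ = Nₕ/45954:
  Tier 2: (18894/45954)²·(1−1631/18894)·3.223/1631 = 3.0521079 × 10^-4
  Tier 3: (9275/45954)²·(1−2138/9275)·1.69/2138 = 2.4777756 × 10^-5
  Tier 1: (17785/45954)²·(1−2514/17785)·0.198/2514 = 1.0129188 × 10^-5
  → Var(ȳ_str) = 3.4011773 × 10^-4.
Var(ȳ_srs) = (1 − 6283/45954)·3.718/6283 = 5.1084854 × 10^-4.
deff = (3.4011773 × 10^-4) / (5.1084854 × 10^-4) = 0.6658.

0.6658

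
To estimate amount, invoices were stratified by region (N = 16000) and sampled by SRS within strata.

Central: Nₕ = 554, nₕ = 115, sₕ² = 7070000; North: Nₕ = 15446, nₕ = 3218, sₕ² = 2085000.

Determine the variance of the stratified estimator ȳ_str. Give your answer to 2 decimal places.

Var(ȳ_str) = Σₕ Wₕ²(1 − fₕ)sₕ²/nₕ with Wₕ = Nₕ/N, N = 16000.
Central: Wₕ = 0.03462500; term = 0.03462500²·(1 − 0.20758123)·7070000/115 = 58.405789.
North: Wₕ = 0.96537500; term = 0.96537500²·(1 − 0.20833873)·2085000/3218 = 478.026.
Sum = 536.43179.

536.43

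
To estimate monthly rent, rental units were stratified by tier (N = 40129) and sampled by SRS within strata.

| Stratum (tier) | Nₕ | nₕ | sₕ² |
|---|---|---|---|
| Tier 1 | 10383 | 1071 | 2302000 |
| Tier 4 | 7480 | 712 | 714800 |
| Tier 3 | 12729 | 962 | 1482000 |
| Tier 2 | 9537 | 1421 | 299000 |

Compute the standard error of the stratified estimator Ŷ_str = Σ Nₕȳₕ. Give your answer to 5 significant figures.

Var(Ŷ_str) = Σₕ Nₕ²(1 − fₕ)sₕ²/nₕ.
Tier 1: 10383²·(1 − 1071/10383)·2302000/1071 = 2.0781729 × 10^11.
Tier 4: 7480²·(1 − 712/7480)·714800/712 = 5.0823726 × 10^10.
Tier 3: 12729²·(1 − 962/12729)·1482000/962 = 2.3074546 × 10^11.
Tier 2: 9537²·(1 − 1421/9537)·299000/1421 = 1.6286619 × 10^10.
Sum = 5.056731 × 10^11.
SE = √(5.056731 × 10^11) = 711110.

711110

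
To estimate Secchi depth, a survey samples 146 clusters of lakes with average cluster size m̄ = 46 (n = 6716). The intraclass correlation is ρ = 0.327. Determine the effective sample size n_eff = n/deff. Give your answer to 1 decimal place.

427.4

deff = 1 + (46 − 1)·0.327 = 1 + 14.715 = 15.715.
n_eff = 6716 / 15.715 = 427.4.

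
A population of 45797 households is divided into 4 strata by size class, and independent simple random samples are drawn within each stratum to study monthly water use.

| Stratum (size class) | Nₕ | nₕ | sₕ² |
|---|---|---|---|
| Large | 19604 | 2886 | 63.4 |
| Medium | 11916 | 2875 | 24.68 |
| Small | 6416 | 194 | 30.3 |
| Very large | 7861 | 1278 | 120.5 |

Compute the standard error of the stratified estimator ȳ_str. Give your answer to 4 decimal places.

0.0958

Var(ȳ_str) = Σₕ Wₕ²(1 − fₕ)sₕ²/nₕ with Wₕ = Nₕ/N, N = 45797.
Large: Wₕ = 0.42806297; term = 0.42806297²·(1 − 0.14721485)·63.4/2886 = 0.0034327951.
Medium: Wₕ = 0.26019172; term = 0.26019172²·(1 − 0.24127224)·24.68/2875 = 4.4094072 × 10^-4.
Small: Wₕ = 0.14009651; term = 0.14009651²·(1 − 0.03023691)·30.3/194 = 0.0029727693.
Very large: Wₕ = 0.17164880; term = 0.17164880²·(1 − 0.16257474)·120.5/1278 = 0.0023263968.
Sum = 0.0091729019.
SE = √(0.0091729019) = 0.0958.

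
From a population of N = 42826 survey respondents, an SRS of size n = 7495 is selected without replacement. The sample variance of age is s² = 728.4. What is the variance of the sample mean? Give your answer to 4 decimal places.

Under SRS without replacement, Var(ȳ) = (1 − f)·s²/n with f = n/N = 7495/42826 = 0.17501051.
Var(ȳ) = (1 − 0.17501051)·728.4/7495 = 0.82498949·0.09718479 = 0.08017643.

0.0802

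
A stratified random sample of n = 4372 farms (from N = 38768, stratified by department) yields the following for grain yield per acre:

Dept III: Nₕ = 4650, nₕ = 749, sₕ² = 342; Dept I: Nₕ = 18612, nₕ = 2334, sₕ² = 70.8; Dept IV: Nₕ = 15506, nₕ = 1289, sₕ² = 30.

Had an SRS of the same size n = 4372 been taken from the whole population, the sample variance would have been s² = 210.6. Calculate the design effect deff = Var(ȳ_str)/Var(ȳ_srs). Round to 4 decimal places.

Var(ȳ_str) = Σ Wₕ²(1−fₕ)sₕ²/nₕ with Wₕ = Nₕ/38768:
  Dept III: (4650/38768)²·(1−749/4650)·342/749 = 0.0055109491
  Dept I: (18612/38768)²·(1−2334/18612)·70.8/2334 = 0.006114764
  Dept IV: (15506/38768)²·(1−1289/15506)·30/1289 = 0.0034137309
  → Var(ȳ_str) = 0.015039444.
Var(ȳ_srs) = (1 − 4372/38768)·210.6/4372 = 0.042737859.
deff = 0.015039444 / 0.042737859 = 0.3519.

0.3519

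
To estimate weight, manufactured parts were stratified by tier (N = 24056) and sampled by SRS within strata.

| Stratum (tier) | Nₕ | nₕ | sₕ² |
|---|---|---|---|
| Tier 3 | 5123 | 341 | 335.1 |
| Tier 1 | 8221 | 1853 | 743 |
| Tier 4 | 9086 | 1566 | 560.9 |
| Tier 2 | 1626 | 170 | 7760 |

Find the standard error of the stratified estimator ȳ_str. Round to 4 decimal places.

0.5540

Var(ȳ_str) = Σₕ Wₕ²(1 − fₕ)sₕ²/nₕ with Wₕ = Nₕ/N, N = 24056.
Tier 3: Wₕ = 0.21296142; term = 0.21296142²·(1 − 0.06656256)·335.1/341 = 0.041601323.
Tier 1: Wₕ = 0.34174426; term = 0.34174426²·(1 − 0.22539837)·743/1853 = 0.036273901.
Tier 4: Wₕ = 0.37770203; term = 0.37770203²·(1 − 0.17235307)·560.9/1566 = 0.042289975.
Tier 2: Wₕ = 0.06759228; term = 0.06759228²·(1 − 0.10455105)·7760/170 = 0.18674453.
Sum = 0.30690973.
SE = √(0.30690973) = 0.5540.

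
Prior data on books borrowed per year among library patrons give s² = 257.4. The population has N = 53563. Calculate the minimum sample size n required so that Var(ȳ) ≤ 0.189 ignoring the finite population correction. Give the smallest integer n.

1362

Without fpc, n₀ = s²/D = 257.4/0.189 = 1361.9048.
Rounding up, n = 1362.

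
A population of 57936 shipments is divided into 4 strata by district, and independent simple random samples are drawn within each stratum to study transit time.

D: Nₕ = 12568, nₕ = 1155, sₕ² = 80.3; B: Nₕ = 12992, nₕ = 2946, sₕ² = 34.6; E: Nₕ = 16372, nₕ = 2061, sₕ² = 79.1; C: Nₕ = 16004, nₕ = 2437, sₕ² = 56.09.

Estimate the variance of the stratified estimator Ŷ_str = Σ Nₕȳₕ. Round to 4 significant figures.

2.549 × 10^7

Var(Ŷ_str) = Σₕ Nₕ²(1 − fₕ)sₕ²/nₕ.
D: 12568²·(1 − 1155/12568)·80.3/1155 = 9.9723968 × 10^6.
B: 12992²·(1 − 2946/12992)·34.6/2946 = 1.5328955 × 10^6.
E: 16372²·(1 − 2061/16372)·79.1/2061 = 8.992288 × 10^6.
C: 16004²·(1 − 2437/16004)·56.09/2437 = 4.9973789 × 10^6.
Sum = 2.5494959 × 10^7.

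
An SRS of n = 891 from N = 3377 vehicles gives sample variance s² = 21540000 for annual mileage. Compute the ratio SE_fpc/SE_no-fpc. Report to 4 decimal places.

0.8580

f = n/N = 891/3377 = 0.26384365.
SE_no-fpc = √(s²/n) = 155.48339; SE_fpc = √((1−f)s²/n) = 133.40405.
Ratio = √(1−f) = 0.85799554.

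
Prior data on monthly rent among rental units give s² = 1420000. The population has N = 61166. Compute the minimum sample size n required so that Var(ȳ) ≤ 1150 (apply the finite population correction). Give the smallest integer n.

1211

Without fpc, n₀ = s²/D = 1420000/1150 = 1234.7826.
With fpc, (1 − n/N)·s²/n ≤ D requires n ≥ n₀/(1 + n₀/N) = 1234.7826/(1 + 1234.7826/61166) = 1210.3488.
Rounding up, n = 1211.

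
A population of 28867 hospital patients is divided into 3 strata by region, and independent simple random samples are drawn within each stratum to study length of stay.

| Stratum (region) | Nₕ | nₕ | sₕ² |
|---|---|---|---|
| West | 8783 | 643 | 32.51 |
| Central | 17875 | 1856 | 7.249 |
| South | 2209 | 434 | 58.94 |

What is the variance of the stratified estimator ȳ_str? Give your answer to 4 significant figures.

0.006319

Var(ȳ_str) = Σₕ Wₕ²(1 − fₕ)sₕ²/nₕ with Wₕ = Nₕ/N, N = 28867.
West: Wₕ = 0.30425746; term = 0.30425746²·(1 − 0.07320961)·32.51/643 = 0.0043378045.
Central: Wₕ = 0.61921918; term = 0.61921918²·(1 − 0.10383217)·7.249/1856 = 0.0013420796.
South: Wₕ = 0.07652337; term = 0.07652337²·(1 − 0.19646899)·58.94/434 = 6.3901517 × 10^-4.
Sum = 0.0063188993.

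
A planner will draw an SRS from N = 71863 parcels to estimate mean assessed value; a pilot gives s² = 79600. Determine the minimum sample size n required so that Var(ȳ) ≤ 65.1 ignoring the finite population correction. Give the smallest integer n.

Without fpc, n₀ = s²/D = 79600/65.1 = 1222.7343.
Rounding up, n = 1223.

1223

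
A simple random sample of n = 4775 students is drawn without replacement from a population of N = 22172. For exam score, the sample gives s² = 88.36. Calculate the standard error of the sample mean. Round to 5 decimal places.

Under SRS without replacement, Var(ȳ) = (1 − f)·s²/n with f = n/N = 4775/22172 = 0.21536172.
Var(ȳ) = (1 − 0.21536172)·88.36/4775 = 0.78463828·0.018504712 = 0.014519505.
SE(ȳ) = √(0.014519505) = 0.12050.

0.12050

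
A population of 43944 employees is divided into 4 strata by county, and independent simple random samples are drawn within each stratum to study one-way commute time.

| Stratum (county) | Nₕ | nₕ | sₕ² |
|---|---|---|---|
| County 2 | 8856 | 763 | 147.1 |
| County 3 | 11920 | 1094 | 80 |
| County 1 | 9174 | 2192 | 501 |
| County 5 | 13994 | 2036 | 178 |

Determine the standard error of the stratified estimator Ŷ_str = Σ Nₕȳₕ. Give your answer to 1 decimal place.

Var(Ŷ_str) = Σₕ Nₕ²(1 − fₕ)sₕ²/nₕ.
County 2: 8856²·(1 − 763/8856)·147.1/763 = 1.3817685 × 10^7.
County 3: 11920²·(1 − 1094/11920)·80/1094 = 9.4366303 × 10^6.
County 1: 9174²·(1 − 2192/9174)·501/2192 = 1.4639821 × 10^7.
County 5: 13994²·(1 − 2036/13994)·178/2036 = 1.4629943 × 10^7.
Sum = 5.2524079 × 10^7.
SE = √(5.2524079 × 10^7) = 7247.3.

7247.3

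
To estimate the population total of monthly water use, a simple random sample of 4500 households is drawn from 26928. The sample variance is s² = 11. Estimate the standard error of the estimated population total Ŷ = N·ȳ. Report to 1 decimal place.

1215.0

Var(Ŷ) = N²·Var(ȳ) = N²·(1 − n/N)·s²/n.
f = 4500/26928 = 0.16711230; Var(ȳ) = 0.83288770·11/4500 = 0.0020359477.
Var(Ŷ) = 26928² · 0.0020359477 = 1.4763007 × 10^6.
SE(Ŷ) = √(1.4763007 × 10^6) = 1215.0.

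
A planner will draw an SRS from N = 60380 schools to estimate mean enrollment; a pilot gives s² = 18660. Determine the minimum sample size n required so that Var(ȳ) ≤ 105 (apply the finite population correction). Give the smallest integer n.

Without fpc, n₀ = s²/D = 18660/105 = 177.7143.
With fpc, (1 − n/N)·s²/n ≤ D requires n ≥ n₀/(1 + n₀/N) = 177.7143/(1 + 177.7143/60380) = 177.1928.
Rounding up, n = 178.

178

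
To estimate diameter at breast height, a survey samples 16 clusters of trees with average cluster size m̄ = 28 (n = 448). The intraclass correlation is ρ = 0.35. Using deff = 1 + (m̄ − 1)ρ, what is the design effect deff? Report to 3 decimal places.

deff = 1 + (28 − 1)·0.35 = 1 + 9.45 = 10.45.

10.450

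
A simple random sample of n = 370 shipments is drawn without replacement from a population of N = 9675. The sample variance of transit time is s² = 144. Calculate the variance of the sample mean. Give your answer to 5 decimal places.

Under SRS without replacement, Var(ȳ) = (1 − f)·s²/n with f = n/N = 370/9675 = 0.03824289.
Var(ȳ) = (1 − 0.03824289)·144/370 = 0.96175711·0.38918919 = 0.37430547.

0.37431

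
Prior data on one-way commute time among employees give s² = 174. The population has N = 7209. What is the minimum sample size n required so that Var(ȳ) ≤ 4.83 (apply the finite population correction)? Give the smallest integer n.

36

Without fpc, n₀ = s²/D = 174/4.83 = 36.0248.
With fpc, (1 − n/N)·s²/n ≤ D requires n ≥ n₀/(1 + n₀/N) = 36.0248/(1 + 36.0248/7209) = 35.8457.
Rounding up, n = 36.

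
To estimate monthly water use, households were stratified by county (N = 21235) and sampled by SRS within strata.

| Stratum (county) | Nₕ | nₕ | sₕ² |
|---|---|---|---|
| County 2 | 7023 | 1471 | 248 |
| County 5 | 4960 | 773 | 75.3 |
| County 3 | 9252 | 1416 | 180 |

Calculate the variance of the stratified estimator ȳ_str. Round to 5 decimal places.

0.03950

Var(ȳ_str) = Σₕ Wₕ²(1 − fₕ)sₕ²/nₕ with Wₕ = Nₕ/N, N = 21235.
County 2: Wₕ = 0.33072757; term = 0.33072757²·(1 − 0.20945465)·248/1471 = 0.014578291.
County 5: Wₕ = 0.23357664; term = 0.23357664²·(1 − 0.15584677)·75.3/773 = 0.0044863752.
County 3: Wₕ = 0.43569579; term = 0.43569579²·(1 − 0.15304799)·180/1416 = 0.02043783.
Sum = 0.039502496.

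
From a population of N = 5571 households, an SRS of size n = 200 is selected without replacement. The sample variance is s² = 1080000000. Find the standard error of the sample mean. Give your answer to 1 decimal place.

2281.7

Under SRS without replacement, Var(ȳ) = (1 − f)·s²/n with f = n/N = 200/5571 = 0.03590020.
Var(ȳ) = (1 − 0.03590020)·1080000000/200 = 0.96409980·5.4 × 10^6 = 5.2061389 × 10^6.
SE(ȳ) = √(5.2061389 × 10^6) = 2281.7.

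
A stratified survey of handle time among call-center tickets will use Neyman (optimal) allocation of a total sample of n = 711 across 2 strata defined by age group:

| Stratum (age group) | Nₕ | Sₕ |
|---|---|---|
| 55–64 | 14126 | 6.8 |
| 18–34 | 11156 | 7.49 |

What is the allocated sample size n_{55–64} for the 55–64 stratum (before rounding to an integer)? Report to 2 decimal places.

380.24

Neyman allocation: nₕ = n·NₕSₕ / Σⱼ NⱼSⱼ.
Σ NⱼSⱼ = 14126·6.8 + 11156·7.49 = 179615.24.
n_{55–64} = 711·14126·6.8 / 179615.24 = 380.24.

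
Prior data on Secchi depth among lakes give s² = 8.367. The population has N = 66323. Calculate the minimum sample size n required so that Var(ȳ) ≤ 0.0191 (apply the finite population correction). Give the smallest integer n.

436

Without fpc, n₀ = s²/D = 8.367/0.0191 = 438.0628.
With fpc, (1 − n/N)·s²/n ≤ D requires n ≥ n₀/(1 + n₀/N) = 438.0628/(1 + 438.0628/66323) = 435.1884.
Rounding up, n = 436.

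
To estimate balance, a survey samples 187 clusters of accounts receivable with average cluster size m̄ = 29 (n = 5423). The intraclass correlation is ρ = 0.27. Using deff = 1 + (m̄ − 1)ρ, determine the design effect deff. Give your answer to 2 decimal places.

8.56

deff = 1 + (29 − 1)·0.27 = 1 + 7.56 = 8.56.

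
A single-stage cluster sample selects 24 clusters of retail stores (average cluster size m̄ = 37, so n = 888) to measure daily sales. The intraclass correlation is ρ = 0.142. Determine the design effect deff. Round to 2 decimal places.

6.11

deff = 1 + (37 − 1)·0.142 = 1 + 5.112 = 6.112.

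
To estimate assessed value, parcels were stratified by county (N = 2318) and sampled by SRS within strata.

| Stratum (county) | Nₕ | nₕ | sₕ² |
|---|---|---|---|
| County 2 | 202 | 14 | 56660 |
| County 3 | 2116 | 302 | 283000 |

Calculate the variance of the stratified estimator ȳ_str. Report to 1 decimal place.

Var(ȳ_str) = Σₕ Wₕ²(1 − fₕ)sₕ²/nₕ with Wₕ = Nₕ/N, N = 2318.
County 2: Wₕ = 0.08714409; term = 0.08714409²·(1 − 0.06930693)·56660/14 = 28.604271.
County 3: Wₕ = 0.91285591; term = 0.91285591²·(1 − 0.14272212)·283000/302 = 669.43062.
Sum = 698.03489.

698.0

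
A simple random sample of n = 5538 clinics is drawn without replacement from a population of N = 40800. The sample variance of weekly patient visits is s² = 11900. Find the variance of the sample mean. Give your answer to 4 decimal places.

1.8571

Under SRS without replacement, Var(ȳ) = (1 − f)·s²/n with f = n/N = 5538/40800 = 0.13573529.
Var(ȳ) = (1 − 0.13573529)·11900/5538 = 0.86426471·2.1487902 = 1.8571235.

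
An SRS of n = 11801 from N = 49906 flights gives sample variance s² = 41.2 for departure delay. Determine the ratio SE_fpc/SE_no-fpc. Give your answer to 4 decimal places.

0.8738

f = n/N = 11801/49906 = 0.23646455.
SE_no-fpc = √(s²/n) = 0.059086628; SE_fpc = √((1−f)s²/n) = 0.0516302.
Ratio = √(1−f) = 0.87380515.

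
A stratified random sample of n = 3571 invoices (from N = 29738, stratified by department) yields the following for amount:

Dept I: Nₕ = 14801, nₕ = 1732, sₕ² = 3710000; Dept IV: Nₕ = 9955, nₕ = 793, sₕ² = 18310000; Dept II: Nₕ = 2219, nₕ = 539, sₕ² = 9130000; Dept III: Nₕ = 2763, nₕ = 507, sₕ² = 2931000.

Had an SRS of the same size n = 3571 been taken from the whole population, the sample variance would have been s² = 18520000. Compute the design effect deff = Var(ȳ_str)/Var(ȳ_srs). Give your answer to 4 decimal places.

Var(ȳ_str) = Σ Wₕ²(1−fₕ)sₕ²/nₕ with Wₕ = Nₕ/29738:
  Dept I: (14801/29738)²·(1−1732/14801)·3710000/1732 = 468.5284
  Dept IV: (9955/29738)²·(1−793/9955)·18310000/793 = 2381.3498
  Dept II: (2219/29738)²·(1−539/2219)·9130000/539 = 71.404418
  Dept III: (2763/29738)²·(1−507/2763)·2931000/507 = 40.747815
  → Var(ȳ_str) = 2962.0304.
Var(ȳ_srs) = (1 − 3571/29738)·18520000/3571 = 4563.4501.
deff = 2962.0304 / 4563.4501 = 0.6491.

0.6491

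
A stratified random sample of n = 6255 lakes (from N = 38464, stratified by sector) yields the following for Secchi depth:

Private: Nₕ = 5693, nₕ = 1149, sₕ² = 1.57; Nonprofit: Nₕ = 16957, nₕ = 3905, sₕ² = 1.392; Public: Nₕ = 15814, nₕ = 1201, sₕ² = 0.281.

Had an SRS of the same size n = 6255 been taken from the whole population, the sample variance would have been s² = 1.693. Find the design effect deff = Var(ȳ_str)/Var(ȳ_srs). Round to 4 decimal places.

Var(ȳ_str) = Σ Wₕ²(1−fₕ)sₕ²/nₕ with Wₕ = Nₕ/38464:
  Private: (5693/38464)²·(1−1149/5693)·1.57/1149 = 2.3891875 × 10^-5
  Nonprofit: (16957/38464)²·(1−3905/16957)·1.392/3905 = 5.3325556 × 10^-5
  Public: (15814/38464)²·(1−1201/15814)·0.281/1201 = 3.6545637 × 10^-5
  → Var(ȳ_str) = 1.1376307 × 10^-4.
Var(ȳ_srs) = (1 − 6255/38464)·1.693/6255 = 2.2664829 × 10^-4.
deff = (1.1376307 × 10^-4) / (2.2664829 × 10^-4) = 0.5019.

0.5019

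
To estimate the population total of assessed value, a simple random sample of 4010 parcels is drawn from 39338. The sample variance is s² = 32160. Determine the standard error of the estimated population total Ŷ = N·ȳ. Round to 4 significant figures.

Var(Ŷ) = N²·Var(ȳ) = N²·(1 − n/N)·s²/n.
f = 4010/39338 = 0.10193706; Var(ȳ) = 0.89806294·32160/4010 = 7.20242.
Var(Ŷ) = 39338² · 7.20242 = 1.1145588 × 10^10.
SE(Ŷ) = √(1.1145588 × 10^10) = 105600.

105600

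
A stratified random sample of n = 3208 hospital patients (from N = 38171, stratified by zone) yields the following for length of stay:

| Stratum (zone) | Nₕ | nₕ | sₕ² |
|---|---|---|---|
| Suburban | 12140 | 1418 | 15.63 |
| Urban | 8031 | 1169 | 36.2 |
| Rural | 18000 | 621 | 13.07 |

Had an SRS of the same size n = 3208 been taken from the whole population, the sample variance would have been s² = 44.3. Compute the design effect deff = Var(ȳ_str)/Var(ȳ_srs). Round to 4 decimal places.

0.5277

Var(ȳ_str) = Σ Wₕ²(1−fₕ)sₕ²/nₕ with Wₕ = Nₕ/38171:
  Suburban: (12140/38171)²·(1−1418/12140)·15.63/1418 = 9.8471411 × 10^-4
  Urban: (8031/38171)²·(1−1169/8031)·36.2/1169 = 0.0011712439
  Rural: (18000/38171)²·(1−621/18000)·13.07/621 = 0.0045187072
  → Var(ȳ_str) = 0.0066746652.
Var(ȳ_srs) = (1 − 3208/38171)·44.3/3208 = 0.01264866.
deff = 0.0066746652 / 0.01264866 = 0.5277.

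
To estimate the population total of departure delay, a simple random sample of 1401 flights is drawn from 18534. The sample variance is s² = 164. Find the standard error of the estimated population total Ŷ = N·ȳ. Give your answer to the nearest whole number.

6097

Var(Ŷ) = N²·Var(ȳ) = N²·(1 − n/N)·s²/n.
f = 1401/18534 = 0.07559081; Var(ȳ) = 0.92440919·164/1401 = 0.10821064.
Var(Ŷ) = 18534² · 0.10821064 = 3.7171346 × 10^7.
SE(Ŷ) = √(3.7171346 × 10^7) = 6097.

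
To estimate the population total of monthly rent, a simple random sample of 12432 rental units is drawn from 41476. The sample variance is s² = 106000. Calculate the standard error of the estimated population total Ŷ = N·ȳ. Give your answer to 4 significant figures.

Var(Ŷ) = N²·Var(ȳ) = N²·(1 − n/N)·s²/n.
f = 12432/41476 = 0.29973961; Var(ȳ) = 0.70026039·106000/12432 = 5.9706887.
Var(Ŷ) = 41476² · 5.9706887 = 1.0271128 × 10^10.
SE(Ŷ) = √(1.0271128 × 10^10) = 101300.

101300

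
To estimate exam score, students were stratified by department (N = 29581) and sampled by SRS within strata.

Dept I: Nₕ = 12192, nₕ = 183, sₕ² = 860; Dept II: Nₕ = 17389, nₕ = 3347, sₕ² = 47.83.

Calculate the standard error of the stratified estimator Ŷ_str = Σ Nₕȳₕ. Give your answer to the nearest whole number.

Var(Ŷ_str) = Σₕ Nₕ²(1 − fₕ)sₕ²/nₕ.
Dept I: 12192²·(1 − 183/12192)·860/183 = 6.8806451 × 10^8.
Dept II: 17389²·(1 − 3347/17389)·47.83/3347 = 3.4893798 × 10^6.
Sum = 6.9155389 × 10^8.
SE = √(6.9155389 × 10^8) = 26297.

26297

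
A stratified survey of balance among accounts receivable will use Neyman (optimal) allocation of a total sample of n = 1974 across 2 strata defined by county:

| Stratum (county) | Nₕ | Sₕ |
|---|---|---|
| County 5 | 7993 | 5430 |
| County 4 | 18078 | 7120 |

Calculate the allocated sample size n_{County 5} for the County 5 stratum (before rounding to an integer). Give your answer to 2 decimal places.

Neyman allocation: nₕ = n·NₕSₕ / Σⱼ NⱼSⱼ.
Σ NⱼSⱼ = 7993·5430 + 18078·7120 = 1.7211735 × 10^8.
n_{County 5} = 1974·7993·5430 / (1.7211735 × 10^8) = 497.77.

497.77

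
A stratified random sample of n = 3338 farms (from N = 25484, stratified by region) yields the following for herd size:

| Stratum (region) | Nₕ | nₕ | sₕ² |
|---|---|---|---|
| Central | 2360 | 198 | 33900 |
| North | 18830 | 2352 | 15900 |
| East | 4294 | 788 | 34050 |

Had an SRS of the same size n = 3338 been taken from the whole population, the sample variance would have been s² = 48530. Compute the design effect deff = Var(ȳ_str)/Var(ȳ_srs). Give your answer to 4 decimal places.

0.4414

Var(ȳ_str) = Σ Wₕ²(1−fₕ)sₕ²/nₕ with Wₕ = Nₕ/25484:
  Central: (2360/25484)²·(1−198/2360)·33900/198 = 1.3451385
  North: (18830/25484)²·(1−2352/18830)·15900/2352 = 3.2298283
  East: (4294/25484)²·(1−788/4294)·34050/788 = 1.0016815
  → Var(ȳ_str) = 5.5766483.
Var(ȳ_srs) = (1 − 3338/25484)·48530/3338 = 12.634314.
deff = 5.5766483 / 12.634314 = 0.4414.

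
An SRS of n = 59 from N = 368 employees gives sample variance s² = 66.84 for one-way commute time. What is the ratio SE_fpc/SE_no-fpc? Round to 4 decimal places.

0.9163

f = n/N = 59/368 = 0.16032609.
SE_no-fpc = √(s²/n) = 1.064369; SE_fpc = √((1−f)s²/n) = 0.97532093.
Ratio = √(1−f) = 0.91633723.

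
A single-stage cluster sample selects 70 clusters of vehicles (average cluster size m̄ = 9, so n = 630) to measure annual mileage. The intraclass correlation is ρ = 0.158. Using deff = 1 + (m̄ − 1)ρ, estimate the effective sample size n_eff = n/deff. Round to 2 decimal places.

278.27

deff = 1 + (9 − 1)·0.158 = 1 + 1.264 = 2.264.
n_eff = 630 / 2.264 = 278.27.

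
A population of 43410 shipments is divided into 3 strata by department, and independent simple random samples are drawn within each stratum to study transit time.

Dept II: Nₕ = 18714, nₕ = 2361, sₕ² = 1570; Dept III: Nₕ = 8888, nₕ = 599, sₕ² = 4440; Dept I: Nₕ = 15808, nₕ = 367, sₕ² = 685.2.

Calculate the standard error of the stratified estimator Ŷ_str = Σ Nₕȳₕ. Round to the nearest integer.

Var(Ŷ_str) = Σₕ Nₕ²(1 − fₕ)sₕ²/nₕ.
Dept II: 18714²·(1 − 2361/18714)·1570/2361 = 2.0350155 × 10^8.
Dept III: 8888²·(1 − 599/8888)·4440/599 = 5.4608762 × 10^8.
Dept I: 15808²·(1 − 367/15808)·685.2/367 = 4.5572583 × 10^8.
Sum = 1.205315 × 10^9.
SE = √(1.205315 × 10^9) = 34718.

34718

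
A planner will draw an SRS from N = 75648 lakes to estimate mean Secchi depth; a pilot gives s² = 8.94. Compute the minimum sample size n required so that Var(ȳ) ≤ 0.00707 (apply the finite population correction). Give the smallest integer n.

1244

Without fpc, n₀ = s²/D = 8.94/0.00707 = 1264.4979.
With fpc, (1 − n/N)·s²/n ≤ D requires n ≥ n₀/(1 + n₀/N) = 1264.4979/(1 + 1264.4979/75648) = 1243.7086.
Rounding up, n = 1244.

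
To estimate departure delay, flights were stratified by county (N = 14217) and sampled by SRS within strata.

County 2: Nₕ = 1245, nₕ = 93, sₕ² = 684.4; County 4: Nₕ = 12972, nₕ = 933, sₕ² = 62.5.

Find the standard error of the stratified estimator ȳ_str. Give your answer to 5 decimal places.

0.32246

Var(ȳ_str) = Σₕ Wₕ²(1 − fₕ)sₕ²/nₕ with Wₕ = Nₕ/N, N = 14217.
County 2: Wₕ = 0.08757122; term = 0.08757122²·(1 − 0.07469880)·684.4/93 = 0.05221953.
County 4: Wₕ = 0.91242878; term = 0.91242878²·(1 − 0.07192414)·62.5/933 = 0.051758276.
Sum = 0.10397781.
SE = √(0.10397781) = 0.32246.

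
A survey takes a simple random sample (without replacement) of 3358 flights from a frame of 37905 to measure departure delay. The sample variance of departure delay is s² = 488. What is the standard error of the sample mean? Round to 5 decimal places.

0.36394

Under SRS without replacement, Var(ȳ) = (1 − f)·s²/n with f = n/N = 3358/37905 = 0.08858990.
Var(ȳ) = (1 − 0.08858990)·488/3358 = 0.91141010·0.1453246 = 0.13245031.
SE(ȳ) = √(0.13245031) = 0.36394.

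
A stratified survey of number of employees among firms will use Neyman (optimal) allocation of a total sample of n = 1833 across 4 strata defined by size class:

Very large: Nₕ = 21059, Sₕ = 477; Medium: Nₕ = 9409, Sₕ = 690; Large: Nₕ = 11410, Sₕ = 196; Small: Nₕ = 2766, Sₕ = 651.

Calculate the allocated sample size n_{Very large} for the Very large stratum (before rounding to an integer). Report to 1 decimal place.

Neyman allocation: nₕ = n·NₕSₕ / Σⱼ NⱼSⱼ.
Σ NⱼSⱼ = 21059·477 + 9409·690 + 11410·196 + 2766·651 = 2.0574379 × 10^7.
n_{Very large} = 1833·21059·477 / (2.0574379 × 10^7) = 894.9.

894.9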